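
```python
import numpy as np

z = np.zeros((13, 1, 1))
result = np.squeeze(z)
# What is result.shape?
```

(13,)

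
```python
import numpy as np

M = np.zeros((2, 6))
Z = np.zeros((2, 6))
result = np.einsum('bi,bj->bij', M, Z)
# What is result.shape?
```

(2, 6, 6)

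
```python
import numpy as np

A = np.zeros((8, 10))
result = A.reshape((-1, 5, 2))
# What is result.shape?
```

(8, 5, 2)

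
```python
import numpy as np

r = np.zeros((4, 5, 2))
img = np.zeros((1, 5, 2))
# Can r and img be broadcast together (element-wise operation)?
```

Yes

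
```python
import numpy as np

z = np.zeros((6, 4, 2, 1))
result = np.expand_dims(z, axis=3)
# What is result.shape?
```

(6, 4, 2, 1, 1)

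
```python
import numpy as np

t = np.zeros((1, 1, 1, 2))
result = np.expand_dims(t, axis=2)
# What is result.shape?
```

(1, 1, 1, 1, 2)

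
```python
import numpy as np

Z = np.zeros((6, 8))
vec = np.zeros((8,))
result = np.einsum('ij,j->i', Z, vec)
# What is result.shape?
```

(6,)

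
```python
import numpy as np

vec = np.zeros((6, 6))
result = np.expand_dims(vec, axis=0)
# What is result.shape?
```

(1, 6, 6)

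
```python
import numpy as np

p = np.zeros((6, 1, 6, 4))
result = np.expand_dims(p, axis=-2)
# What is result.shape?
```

(6, 1, 6, 1, 4)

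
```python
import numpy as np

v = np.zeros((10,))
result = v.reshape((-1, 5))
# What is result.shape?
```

(2, 5)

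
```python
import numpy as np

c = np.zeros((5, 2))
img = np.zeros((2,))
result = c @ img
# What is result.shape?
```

(5,)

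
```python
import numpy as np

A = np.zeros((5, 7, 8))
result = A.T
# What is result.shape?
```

(8, 7, 5)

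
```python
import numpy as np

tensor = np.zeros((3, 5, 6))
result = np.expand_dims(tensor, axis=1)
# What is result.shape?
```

(3, 1, 5, 6)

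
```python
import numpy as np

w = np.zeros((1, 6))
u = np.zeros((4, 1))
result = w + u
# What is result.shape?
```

(4, 6)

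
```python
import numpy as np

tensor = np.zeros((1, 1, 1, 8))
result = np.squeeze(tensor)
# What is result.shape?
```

(8,)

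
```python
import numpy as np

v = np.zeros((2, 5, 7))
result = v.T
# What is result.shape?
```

(7, 5, 2)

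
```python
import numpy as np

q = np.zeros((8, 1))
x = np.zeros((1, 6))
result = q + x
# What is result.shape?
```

(8, 6)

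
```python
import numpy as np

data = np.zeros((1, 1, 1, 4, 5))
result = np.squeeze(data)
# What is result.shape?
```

(4, 5)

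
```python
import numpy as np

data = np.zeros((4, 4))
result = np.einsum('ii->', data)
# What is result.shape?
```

()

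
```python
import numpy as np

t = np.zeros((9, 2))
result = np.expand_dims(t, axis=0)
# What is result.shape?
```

(1, 9, 2)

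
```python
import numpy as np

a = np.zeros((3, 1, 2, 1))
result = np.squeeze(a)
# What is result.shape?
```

(3, 2)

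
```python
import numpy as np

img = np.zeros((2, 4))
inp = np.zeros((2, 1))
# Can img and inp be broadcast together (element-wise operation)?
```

Yes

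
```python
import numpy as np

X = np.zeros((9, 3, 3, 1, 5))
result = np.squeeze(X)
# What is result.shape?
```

(9, 3, 3, 5)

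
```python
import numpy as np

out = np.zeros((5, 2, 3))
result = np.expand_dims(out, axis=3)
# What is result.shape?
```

(5, 2, 3, 1)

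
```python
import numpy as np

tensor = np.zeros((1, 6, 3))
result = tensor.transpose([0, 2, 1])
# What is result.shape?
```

(1, 3, 6)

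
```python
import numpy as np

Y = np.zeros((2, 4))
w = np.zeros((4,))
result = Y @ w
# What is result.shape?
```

(2,)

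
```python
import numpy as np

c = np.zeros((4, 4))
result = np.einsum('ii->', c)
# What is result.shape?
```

()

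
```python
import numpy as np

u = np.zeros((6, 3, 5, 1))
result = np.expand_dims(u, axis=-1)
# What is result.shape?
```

(6, 3, 5, 1, 1)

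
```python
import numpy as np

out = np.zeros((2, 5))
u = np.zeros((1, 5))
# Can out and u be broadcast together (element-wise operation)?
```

Yes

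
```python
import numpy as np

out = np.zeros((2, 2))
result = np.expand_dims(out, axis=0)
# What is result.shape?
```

(1, 2, 2)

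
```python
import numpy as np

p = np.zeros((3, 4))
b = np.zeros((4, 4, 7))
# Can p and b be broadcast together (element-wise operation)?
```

No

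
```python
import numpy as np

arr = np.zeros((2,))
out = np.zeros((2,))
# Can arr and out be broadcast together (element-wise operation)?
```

Yes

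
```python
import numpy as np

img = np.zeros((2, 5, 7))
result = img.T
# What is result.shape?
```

(7, 5, 2)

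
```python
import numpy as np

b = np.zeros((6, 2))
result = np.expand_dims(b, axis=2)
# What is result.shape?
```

(6, 2, 1)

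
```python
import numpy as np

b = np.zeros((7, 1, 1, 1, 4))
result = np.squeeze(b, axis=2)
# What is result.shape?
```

(7, 1, 1, 4)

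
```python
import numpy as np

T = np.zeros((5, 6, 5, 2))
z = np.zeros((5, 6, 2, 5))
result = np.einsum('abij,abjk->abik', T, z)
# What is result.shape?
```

(5, 6, 5, 5)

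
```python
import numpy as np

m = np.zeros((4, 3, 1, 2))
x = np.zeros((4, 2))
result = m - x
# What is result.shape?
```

(4, 3, 4, 2)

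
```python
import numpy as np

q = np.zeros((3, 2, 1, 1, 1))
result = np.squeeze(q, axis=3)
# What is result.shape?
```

(3, 2, 1, 1)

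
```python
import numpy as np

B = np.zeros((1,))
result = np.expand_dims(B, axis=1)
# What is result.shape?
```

(1, 1)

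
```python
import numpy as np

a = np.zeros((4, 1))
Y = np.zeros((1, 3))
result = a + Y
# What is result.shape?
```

(4, 3)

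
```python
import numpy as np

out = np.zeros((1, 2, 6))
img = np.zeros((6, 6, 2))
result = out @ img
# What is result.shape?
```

(6, 2, 2)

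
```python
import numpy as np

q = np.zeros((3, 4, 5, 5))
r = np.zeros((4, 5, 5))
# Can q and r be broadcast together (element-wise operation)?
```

Yes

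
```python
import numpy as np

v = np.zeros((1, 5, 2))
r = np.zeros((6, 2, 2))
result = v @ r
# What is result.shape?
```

(6, 5, 2)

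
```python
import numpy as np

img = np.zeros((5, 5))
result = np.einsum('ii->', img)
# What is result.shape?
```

()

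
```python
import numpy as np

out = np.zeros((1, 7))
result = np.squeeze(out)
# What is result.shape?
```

(7,)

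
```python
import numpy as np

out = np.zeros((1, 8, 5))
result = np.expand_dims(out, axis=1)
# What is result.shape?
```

(1, 1, 8, 5)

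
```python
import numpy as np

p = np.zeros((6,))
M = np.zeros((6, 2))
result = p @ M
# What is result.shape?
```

(2,)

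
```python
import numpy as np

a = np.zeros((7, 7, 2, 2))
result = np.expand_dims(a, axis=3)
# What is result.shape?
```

(7, 7, 2, 1, 2)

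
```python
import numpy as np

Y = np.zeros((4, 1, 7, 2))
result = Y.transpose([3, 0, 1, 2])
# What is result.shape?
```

(2, 4, 1, 7)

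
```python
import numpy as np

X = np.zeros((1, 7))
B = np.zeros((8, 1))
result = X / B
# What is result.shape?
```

(8, 7)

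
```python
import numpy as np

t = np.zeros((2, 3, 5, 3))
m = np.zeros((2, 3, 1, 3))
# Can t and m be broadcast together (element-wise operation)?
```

Yes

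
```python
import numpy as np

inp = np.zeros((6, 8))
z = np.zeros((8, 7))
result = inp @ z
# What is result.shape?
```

(6, 7)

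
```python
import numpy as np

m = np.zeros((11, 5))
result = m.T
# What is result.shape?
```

(5, 11)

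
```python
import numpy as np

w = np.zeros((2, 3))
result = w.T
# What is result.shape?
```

(3, 2)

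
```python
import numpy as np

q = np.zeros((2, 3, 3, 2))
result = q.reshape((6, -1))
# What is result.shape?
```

(6, 6)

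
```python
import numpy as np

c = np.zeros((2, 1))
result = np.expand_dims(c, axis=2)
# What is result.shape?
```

(2, 1, 1)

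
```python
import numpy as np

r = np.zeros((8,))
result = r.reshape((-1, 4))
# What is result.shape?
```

(2, 4)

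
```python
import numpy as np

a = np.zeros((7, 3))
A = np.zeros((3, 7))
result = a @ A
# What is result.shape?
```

(7, 7)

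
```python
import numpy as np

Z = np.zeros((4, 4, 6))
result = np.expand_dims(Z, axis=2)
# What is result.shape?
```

(4, 4, 1, 6)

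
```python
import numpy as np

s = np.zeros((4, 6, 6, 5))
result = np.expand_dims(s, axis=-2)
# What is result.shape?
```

(4, 6, 6, 1, 5)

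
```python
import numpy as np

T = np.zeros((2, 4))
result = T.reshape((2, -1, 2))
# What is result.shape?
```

(2, 2, 2)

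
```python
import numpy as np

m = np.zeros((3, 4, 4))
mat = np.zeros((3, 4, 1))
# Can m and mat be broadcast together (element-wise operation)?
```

Yes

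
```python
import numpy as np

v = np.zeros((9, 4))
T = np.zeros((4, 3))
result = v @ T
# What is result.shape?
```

(9, 3)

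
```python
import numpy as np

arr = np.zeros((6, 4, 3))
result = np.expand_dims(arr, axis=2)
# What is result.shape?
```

(6, 4, 1, 3)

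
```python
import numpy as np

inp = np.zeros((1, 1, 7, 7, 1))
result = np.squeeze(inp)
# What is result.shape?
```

(7, 7)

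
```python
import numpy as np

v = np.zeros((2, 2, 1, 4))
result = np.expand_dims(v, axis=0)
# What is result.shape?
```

(1, 2, 2, 1, 4)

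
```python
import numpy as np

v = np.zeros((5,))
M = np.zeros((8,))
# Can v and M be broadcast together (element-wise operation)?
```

No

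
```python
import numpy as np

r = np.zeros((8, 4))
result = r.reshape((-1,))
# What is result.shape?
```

(32,)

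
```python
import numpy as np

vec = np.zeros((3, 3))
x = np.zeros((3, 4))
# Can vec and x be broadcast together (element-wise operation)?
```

No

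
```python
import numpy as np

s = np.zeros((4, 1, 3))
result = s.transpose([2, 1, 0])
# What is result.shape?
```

(3, 1, 4)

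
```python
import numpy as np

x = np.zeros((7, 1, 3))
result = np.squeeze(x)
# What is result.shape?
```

(7, 3)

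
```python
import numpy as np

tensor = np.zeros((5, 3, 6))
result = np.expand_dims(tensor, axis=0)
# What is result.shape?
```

(1, 5, 3, 6)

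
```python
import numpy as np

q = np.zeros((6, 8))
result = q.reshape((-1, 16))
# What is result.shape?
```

(3, 16)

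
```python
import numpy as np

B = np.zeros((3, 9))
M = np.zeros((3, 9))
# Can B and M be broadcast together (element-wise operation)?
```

Yes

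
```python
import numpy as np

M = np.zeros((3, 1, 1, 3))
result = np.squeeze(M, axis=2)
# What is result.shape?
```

(3, 1, 3)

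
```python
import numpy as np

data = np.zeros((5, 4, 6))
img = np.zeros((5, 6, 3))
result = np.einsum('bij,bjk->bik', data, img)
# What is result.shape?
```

(5, 4, 3)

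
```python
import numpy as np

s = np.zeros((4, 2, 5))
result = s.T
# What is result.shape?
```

(5, 2, 4)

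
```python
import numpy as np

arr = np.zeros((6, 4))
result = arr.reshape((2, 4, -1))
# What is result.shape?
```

(2, 4, 3)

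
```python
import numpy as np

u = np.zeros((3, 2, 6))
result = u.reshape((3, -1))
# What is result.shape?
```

(3, 12)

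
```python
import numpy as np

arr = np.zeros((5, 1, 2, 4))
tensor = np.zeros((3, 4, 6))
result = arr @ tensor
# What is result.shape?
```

(5, 3, 2, 6)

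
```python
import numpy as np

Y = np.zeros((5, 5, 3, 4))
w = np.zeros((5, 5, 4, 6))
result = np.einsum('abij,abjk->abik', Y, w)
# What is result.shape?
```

(5, 5, 3, 6)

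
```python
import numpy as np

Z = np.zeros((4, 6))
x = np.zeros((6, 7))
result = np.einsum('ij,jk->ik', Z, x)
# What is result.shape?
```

(4, 7)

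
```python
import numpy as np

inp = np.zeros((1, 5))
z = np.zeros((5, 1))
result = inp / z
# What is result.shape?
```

(5, 5)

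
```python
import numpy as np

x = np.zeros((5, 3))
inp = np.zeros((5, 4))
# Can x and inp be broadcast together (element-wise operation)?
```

No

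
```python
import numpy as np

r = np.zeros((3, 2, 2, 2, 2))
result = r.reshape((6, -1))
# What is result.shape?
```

(6, 8)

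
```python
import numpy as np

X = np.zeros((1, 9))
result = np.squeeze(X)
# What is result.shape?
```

(9,)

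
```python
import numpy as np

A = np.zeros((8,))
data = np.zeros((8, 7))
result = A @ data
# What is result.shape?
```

(7,)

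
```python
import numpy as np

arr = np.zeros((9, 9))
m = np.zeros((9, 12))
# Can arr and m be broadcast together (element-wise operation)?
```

No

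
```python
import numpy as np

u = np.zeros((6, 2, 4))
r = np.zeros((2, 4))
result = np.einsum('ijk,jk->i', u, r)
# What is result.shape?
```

(6,)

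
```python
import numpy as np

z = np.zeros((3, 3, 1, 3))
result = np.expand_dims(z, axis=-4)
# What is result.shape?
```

(3, 1, 3, 1, 3)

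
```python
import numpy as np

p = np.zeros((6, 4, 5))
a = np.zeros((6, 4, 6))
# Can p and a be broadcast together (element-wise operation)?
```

No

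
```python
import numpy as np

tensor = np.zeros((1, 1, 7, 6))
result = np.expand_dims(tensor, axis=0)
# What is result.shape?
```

(1, 1, 1, 7, 6)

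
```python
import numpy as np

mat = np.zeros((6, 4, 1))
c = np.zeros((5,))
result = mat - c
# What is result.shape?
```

(6, 4, 5)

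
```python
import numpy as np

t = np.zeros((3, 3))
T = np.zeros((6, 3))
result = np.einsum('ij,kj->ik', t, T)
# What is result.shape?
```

(3, 6)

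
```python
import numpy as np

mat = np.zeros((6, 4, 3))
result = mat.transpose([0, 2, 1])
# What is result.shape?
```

(6, 3, 4)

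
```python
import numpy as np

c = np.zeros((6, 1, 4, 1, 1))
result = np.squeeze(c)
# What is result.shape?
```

(6, 4)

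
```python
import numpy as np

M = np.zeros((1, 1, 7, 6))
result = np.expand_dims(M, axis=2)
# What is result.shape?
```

(1, 1, 1, 7, 6)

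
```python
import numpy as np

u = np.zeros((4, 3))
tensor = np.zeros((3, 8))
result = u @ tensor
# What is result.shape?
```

(4, 8)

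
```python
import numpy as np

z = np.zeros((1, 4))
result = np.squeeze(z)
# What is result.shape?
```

(4,)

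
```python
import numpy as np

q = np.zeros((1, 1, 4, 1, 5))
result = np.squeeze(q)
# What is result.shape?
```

(4, 5)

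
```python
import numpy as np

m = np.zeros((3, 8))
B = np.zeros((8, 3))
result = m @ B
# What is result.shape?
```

(3, 3)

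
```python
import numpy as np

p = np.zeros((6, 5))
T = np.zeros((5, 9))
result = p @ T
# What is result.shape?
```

(6, 9)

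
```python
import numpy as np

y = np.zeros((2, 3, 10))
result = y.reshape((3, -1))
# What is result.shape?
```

(3, 20)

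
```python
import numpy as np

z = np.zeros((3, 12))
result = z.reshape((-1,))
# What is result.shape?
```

(36,)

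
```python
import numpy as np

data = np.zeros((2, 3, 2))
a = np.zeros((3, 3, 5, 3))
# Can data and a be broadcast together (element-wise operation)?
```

No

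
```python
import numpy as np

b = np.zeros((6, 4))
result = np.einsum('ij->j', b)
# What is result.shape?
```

(4,)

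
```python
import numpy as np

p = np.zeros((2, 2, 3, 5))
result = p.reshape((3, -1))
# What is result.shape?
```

(3, 20)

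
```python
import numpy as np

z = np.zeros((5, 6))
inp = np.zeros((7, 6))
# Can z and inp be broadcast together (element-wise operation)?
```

No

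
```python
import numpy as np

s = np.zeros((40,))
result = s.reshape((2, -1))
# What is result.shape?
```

(2, 20)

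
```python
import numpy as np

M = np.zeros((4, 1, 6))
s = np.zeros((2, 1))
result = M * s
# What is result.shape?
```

(4, 2, 6)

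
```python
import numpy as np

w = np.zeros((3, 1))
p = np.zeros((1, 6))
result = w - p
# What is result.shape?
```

(3, 6)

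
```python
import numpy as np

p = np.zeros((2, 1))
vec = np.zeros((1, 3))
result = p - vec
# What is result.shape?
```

(2, 3)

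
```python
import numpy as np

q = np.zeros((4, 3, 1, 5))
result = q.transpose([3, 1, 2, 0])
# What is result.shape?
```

(5, 3, 1, 4)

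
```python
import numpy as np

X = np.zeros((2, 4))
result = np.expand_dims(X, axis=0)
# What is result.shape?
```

(1, 2, 4)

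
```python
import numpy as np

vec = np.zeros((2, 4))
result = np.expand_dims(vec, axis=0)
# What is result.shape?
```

(1, 2, 4)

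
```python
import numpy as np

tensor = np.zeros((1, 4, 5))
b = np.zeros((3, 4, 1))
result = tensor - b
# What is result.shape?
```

(3, 4, 5)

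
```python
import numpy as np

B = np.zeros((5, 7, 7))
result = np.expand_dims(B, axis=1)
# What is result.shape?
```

(5, 1, 7, 7)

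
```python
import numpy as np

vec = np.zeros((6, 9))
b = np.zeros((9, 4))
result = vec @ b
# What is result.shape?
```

(6, 4)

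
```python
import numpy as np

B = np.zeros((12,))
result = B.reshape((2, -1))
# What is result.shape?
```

(2, 6)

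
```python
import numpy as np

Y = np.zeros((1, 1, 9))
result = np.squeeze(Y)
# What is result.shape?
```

(9,)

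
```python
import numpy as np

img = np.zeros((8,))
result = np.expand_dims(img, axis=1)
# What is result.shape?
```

(8, 1)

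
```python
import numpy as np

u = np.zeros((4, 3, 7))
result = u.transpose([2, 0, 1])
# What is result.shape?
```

(7, 4, 3)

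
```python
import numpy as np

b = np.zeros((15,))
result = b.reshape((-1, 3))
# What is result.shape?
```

(5, 3)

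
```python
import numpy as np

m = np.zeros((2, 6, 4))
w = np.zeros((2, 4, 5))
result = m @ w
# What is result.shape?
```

(2, 6, 5)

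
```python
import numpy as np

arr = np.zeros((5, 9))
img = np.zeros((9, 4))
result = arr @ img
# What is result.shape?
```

(5, 4)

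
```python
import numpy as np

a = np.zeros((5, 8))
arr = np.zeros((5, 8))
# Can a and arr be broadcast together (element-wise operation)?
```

Yes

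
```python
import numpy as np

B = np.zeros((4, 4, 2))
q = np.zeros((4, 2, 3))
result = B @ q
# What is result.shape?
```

(4, 4, 3)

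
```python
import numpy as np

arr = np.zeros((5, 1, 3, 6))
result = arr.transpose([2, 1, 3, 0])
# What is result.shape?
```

(3, 1, 6, 5)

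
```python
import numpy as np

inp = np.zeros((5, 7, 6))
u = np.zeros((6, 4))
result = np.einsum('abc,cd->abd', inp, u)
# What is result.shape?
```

(5, 7, 4)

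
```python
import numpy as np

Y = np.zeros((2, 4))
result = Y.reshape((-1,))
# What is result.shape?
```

(8,)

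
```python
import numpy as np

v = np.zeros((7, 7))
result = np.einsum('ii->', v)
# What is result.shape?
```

()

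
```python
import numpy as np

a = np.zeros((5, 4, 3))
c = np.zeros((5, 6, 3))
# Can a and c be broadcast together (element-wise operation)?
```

No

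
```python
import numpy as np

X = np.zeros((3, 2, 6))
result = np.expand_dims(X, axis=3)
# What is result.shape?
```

(3, 2, 6, 1)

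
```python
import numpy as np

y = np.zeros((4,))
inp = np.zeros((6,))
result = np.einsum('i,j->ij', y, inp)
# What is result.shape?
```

(4, 6)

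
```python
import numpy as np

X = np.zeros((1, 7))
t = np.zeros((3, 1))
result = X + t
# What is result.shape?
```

(3, 7)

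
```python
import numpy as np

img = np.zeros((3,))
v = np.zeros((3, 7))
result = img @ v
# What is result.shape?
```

(7,)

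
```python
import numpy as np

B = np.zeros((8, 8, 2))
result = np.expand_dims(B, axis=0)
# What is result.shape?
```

(1, 8, 8, 2)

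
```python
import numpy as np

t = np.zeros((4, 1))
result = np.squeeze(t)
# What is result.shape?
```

(4,)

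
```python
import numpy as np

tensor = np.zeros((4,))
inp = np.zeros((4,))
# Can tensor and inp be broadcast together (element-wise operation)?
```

Yes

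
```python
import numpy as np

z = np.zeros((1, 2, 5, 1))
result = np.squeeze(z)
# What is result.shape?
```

(2, 5)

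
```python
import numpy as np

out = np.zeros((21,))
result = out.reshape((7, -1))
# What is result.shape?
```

(7, 3)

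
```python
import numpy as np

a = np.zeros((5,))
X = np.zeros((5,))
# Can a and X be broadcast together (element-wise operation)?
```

Yes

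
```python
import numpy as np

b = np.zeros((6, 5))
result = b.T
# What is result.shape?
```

(5, 6)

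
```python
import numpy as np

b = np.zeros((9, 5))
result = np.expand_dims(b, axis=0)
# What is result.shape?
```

(1, 9, 5)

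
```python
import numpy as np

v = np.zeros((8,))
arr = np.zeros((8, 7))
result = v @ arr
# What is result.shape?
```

(7,)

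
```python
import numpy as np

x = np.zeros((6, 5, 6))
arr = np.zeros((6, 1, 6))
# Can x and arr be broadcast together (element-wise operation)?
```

Yes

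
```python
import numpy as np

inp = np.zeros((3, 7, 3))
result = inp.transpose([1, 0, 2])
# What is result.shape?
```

(7, 3, 3)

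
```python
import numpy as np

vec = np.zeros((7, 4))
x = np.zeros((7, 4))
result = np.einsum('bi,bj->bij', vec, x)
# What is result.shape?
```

(7, 4, 4)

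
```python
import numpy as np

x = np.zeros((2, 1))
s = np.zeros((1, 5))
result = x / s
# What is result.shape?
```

(2, 5)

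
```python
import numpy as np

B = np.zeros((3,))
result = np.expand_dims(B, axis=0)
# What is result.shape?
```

(1, 3)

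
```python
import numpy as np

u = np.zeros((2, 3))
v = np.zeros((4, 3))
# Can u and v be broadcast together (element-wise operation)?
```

No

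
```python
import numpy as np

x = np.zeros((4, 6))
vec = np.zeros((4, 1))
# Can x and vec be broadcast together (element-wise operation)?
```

Yes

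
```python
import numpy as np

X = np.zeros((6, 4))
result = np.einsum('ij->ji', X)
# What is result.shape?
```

(4, 6)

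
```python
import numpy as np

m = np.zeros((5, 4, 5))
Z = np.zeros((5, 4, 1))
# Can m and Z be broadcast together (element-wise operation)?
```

Yes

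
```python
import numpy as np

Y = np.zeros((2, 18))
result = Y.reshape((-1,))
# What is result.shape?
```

(36,)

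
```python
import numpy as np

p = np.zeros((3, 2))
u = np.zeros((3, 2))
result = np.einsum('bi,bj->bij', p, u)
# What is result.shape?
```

(3, 2, 2)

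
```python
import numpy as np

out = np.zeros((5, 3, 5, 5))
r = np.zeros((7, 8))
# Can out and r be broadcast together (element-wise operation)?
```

No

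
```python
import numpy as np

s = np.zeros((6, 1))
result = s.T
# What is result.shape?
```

(1, 6)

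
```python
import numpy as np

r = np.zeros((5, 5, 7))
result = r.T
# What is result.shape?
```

(7, 5, 5)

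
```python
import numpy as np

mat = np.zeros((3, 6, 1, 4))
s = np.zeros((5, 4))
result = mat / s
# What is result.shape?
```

(3, 6, 5, 4)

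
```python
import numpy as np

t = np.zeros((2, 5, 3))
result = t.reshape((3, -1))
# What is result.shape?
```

(3, 10)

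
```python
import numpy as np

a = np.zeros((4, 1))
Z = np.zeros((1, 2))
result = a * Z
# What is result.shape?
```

(4, 2)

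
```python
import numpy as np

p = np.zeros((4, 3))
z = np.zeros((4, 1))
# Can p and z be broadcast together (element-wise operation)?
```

Yes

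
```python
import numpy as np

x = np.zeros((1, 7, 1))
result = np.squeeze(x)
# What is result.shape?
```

(7,)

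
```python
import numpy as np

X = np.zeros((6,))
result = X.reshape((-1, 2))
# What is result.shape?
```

(3, 2)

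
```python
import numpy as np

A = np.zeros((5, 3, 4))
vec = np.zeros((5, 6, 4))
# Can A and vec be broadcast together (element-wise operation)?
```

No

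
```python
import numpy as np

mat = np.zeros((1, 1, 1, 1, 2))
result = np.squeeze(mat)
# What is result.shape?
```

(2,)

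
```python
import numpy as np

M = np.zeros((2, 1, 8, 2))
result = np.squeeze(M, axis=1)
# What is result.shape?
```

(2, 8, 2)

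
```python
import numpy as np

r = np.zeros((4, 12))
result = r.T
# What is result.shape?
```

(12, 4)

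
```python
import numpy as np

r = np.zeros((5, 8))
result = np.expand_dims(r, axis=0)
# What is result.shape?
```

(1, 5, 8)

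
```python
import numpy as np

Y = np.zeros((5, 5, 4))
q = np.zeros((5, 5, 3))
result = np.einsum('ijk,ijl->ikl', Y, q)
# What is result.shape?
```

(5, 4, 3)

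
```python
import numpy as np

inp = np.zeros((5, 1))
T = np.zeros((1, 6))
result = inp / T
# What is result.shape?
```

(5, 6)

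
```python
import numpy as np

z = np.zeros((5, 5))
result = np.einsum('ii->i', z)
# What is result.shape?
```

(5,)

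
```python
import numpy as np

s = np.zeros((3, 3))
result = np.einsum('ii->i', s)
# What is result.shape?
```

(3,)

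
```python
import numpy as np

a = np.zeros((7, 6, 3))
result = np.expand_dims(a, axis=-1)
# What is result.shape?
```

(7, 6, 3, 1)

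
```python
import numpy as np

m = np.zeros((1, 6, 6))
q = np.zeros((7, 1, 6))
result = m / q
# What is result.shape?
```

(7, 6, 6)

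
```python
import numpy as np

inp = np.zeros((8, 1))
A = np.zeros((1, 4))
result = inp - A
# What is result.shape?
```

(8, 4)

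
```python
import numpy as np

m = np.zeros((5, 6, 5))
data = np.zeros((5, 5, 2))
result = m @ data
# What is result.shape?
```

(5, 6, 2)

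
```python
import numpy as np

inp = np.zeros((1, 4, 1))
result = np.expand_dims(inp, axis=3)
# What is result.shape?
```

(1, 4, 1, 1)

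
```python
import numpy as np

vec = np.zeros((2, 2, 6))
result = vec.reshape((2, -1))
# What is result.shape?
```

(2, 12)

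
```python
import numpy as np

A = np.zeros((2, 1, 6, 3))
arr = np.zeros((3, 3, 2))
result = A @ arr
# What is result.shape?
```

(2, 3, 6, 2)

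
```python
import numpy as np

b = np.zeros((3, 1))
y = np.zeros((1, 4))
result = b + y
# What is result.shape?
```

(3, 4)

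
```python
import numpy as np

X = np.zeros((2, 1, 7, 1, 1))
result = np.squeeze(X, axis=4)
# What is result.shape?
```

(2, 1, 7, 1)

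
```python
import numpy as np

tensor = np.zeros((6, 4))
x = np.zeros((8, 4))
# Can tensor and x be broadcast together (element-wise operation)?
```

No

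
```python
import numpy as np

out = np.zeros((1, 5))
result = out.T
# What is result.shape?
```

(5, 1)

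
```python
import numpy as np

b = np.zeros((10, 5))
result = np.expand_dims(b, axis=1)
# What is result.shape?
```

(10, 1, 5)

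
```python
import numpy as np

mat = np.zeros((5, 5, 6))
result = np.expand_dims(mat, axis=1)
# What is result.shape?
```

(5, 1, 5, 6)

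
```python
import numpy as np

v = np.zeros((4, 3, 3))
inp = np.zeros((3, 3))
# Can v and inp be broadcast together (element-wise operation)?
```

Yes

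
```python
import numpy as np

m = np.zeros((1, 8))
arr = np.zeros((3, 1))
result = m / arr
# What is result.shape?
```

(3, 8)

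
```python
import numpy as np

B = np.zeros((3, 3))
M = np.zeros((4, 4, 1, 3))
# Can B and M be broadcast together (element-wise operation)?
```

Yes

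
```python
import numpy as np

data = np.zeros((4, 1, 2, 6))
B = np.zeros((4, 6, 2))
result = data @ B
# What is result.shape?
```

(4, 4, 2, 2)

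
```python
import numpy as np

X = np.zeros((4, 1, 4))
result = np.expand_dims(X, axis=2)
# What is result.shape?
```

(4, 1, 1, 4)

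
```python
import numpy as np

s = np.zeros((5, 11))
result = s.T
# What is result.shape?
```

(11, 5)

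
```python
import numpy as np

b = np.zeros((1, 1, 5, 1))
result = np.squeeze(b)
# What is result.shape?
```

(5,)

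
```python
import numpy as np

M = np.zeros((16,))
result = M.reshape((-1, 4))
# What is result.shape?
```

(4, 4)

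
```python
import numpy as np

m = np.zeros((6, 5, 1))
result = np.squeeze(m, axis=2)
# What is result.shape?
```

(6, 5)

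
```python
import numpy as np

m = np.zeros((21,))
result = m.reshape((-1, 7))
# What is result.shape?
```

(3, 7)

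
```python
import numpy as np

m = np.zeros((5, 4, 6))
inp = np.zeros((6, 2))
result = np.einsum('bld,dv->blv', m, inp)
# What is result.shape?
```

(5, 4, 2)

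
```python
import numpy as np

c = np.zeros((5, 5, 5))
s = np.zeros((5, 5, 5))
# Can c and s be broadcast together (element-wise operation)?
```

Yes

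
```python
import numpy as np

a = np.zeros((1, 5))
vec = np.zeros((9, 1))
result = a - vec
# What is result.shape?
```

(9, 5)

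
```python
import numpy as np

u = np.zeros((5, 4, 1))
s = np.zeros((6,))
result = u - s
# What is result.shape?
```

(5, 4, 6)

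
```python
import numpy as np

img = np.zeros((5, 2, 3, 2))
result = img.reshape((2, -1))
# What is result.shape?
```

(2, 30)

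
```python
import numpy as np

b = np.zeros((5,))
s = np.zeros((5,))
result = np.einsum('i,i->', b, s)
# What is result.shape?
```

()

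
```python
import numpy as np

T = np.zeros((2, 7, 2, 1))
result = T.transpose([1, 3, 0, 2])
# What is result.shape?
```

(7, 1, 2, 2)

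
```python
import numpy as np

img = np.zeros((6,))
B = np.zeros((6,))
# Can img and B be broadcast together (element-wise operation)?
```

Yes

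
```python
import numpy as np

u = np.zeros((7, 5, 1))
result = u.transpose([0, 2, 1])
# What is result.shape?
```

(7, 1, 5)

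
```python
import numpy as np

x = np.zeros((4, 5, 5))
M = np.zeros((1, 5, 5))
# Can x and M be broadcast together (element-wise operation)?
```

Yes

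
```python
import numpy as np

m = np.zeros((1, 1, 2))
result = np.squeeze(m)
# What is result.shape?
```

(2,)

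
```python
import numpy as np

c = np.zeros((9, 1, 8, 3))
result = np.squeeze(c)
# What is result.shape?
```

(9, 8, 3)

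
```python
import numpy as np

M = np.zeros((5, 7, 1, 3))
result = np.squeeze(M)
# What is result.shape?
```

(5, 7, 3)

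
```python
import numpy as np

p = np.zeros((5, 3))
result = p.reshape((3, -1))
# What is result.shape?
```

(3, 5)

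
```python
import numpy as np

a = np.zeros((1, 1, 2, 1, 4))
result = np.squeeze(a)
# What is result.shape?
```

(2, 4)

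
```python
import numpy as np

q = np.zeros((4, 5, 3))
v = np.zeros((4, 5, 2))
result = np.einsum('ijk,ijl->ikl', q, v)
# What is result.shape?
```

(4, 3, 2)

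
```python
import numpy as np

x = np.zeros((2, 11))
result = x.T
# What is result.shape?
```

(11, 2)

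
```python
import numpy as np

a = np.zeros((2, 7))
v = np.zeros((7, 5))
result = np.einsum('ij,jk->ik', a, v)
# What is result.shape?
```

(2, 5)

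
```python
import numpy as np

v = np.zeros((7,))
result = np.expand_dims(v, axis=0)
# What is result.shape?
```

(1, 7)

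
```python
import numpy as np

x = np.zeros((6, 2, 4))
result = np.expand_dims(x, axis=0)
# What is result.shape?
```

(1, 6, 2, 4)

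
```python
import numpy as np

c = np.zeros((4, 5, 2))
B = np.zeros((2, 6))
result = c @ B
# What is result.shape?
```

(4, 5, 6)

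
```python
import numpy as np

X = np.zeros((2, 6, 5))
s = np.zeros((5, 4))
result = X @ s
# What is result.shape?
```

(2, 6, 4)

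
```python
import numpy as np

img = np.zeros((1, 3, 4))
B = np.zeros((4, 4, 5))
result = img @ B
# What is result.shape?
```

(4, 3, 5)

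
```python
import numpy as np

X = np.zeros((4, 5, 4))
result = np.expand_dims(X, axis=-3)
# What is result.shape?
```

(4, 1, 5, 4)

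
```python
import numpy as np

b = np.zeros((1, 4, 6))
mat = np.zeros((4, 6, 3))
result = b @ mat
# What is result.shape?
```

(4, 4, 3)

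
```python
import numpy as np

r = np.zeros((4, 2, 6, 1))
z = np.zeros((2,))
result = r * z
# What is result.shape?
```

(4, 2, 6, 2)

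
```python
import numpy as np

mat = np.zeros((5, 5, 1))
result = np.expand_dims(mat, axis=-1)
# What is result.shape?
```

(5, 5, 1, 1)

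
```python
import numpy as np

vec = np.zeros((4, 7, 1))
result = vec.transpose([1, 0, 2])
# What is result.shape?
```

(7, 4, 1)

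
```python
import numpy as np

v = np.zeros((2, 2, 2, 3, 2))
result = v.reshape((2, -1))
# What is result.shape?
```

(2, 24)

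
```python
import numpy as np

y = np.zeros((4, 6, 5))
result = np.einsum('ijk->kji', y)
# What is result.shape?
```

(5, 6, 4)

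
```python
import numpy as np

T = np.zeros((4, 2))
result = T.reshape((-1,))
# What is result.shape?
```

(8,)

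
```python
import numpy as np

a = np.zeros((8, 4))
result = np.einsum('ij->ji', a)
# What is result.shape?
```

(4, 8)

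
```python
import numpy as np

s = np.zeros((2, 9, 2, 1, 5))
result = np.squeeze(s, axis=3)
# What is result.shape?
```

(2, 9, 2, 5)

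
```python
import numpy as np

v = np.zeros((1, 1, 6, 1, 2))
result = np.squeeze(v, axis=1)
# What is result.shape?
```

(1, 6, 1, 2)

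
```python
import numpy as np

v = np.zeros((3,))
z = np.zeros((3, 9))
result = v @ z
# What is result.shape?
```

(9,)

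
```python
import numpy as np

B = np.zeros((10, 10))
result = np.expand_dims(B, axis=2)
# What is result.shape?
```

(10, 10, 1)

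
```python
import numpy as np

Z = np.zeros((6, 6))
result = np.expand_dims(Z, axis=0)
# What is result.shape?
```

(1, 6, 6)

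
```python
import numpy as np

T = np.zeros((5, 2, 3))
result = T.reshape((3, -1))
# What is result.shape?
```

(3, 10)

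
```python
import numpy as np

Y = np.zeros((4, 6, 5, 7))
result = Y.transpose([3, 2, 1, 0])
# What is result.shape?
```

(7, 5, 6, 4)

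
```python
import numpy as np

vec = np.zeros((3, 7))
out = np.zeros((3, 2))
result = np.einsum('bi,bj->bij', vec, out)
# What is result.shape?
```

(3, 7, 2)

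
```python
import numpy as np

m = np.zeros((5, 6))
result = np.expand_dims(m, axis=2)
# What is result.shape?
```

(5, 6, 1)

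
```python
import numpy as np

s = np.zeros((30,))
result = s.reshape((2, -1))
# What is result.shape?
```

(2, 15)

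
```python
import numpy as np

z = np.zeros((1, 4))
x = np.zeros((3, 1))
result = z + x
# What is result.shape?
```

(3, 4)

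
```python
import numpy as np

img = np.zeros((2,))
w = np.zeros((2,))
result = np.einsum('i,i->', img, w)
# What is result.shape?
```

()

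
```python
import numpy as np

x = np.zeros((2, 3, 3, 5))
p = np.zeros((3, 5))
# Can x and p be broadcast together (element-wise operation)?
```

Yes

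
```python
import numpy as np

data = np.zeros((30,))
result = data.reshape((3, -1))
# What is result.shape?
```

(3, 10)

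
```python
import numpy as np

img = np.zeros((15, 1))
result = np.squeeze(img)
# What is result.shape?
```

(15,)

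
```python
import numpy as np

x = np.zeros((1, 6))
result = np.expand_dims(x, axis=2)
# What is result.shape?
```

(1, 6, 1)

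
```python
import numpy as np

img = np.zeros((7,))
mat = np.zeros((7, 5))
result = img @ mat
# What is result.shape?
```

(5,)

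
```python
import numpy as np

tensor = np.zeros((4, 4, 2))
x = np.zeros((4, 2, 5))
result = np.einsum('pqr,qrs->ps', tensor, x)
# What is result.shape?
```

(4, 5)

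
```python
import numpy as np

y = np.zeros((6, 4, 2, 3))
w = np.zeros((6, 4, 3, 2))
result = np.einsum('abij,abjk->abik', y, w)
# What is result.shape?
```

(6, 4, 2, 2)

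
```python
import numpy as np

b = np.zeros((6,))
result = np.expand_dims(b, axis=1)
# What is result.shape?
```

(6, 1)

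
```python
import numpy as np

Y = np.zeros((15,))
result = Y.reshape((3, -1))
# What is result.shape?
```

(3, 5)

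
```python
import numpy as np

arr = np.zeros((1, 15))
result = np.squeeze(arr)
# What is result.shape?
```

(15,)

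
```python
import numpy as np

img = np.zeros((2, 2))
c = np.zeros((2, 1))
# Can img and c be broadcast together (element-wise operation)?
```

Yes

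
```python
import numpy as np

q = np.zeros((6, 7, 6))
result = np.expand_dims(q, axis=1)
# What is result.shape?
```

(6, 1, 7, 6)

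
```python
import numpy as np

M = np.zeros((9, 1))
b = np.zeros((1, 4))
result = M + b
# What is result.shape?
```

(9, 4)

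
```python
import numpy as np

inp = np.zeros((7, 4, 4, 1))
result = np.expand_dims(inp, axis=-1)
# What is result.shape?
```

(7, 4, 4, 1, 1)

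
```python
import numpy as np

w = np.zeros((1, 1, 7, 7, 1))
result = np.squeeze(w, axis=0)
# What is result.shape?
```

(1, 7, 7, 1)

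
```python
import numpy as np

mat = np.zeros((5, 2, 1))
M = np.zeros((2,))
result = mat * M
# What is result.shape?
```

(5, 2, 2)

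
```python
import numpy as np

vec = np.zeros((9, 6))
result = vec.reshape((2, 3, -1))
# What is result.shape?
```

(2, 3, 9)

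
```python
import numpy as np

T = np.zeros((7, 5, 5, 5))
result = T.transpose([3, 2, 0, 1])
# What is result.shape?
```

(5, 5, 7, 5)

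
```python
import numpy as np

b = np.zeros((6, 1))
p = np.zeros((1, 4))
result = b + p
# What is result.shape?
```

(6, 4)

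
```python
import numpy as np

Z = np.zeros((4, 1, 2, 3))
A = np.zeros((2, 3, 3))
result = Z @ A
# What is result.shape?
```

(4, 2, 2, 3)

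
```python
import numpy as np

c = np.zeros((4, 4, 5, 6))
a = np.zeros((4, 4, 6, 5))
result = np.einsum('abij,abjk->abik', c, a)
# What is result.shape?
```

(4, 4, 5, 5)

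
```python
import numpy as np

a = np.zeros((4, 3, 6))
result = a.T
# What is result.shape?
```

(6, 3, 4)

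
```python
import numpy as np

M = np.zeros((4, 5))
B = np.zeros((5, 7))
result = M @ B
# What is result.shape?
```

(4, 7)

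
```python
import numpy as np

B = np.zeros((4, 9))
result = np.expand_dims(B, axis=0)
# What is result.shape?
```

(1, 4, 9)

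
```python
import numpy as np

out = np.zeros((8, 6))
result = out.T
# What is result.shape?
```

(6, 8)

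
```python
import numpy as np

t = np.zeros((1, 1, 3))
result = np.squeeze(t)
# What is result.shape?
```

(3,)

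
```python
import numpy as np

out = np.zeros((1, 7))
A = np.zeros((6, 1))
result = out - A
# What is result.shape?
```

(6, 7)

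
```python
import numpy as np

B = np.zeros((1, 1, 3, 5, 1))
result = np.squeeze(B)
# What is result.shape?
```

(3, 5)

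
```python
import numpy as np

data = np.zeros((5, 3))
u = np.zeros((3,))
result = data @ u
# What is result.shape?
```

(5,)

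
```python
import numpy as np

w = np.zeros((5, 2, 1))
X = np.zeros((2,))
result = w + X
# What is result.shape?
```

(5, 2, 2)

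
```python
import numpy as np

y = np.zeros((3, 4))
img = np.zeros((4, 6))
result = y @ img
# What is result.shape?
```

(3, 6)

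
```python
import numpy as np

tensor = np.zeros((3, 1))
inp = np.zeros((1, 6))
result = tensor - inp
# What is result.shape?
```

(3, 6)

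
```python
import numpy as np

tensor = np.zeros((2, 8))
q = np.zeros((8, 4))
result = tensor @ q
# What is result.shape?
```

(2, 4)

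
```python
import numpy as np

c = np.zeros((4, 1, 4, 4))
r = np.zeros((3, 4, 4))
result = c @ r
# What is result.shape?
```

(4, 3, 4, 4)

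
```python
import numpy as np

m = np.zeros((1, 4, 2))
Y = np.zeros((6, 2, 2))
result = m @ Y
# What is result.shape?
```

(6, 4, 2)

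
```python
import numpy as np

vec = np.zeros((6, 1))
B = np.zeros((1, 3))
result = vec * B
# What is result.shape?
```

(6, 3)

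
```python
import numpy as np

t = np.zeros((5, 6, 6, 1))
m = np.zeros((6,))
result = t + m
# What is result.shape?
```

(5, 6, 6, 6)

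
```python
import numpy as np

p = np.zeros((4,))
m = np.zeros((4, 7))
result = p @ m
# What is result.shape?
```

(7,)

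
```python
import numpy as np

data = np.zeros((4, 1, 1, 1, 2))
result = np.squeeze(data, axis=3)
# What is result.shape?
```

(4, 1, 1, 2)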